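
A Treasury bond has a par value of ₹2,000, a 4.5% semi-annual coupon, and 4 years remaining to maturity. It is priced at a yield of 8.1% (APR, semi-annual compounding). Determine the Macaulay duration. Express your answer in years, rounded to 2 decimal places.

3.68 years

Periodic yield y = 0.0405. Discount each cash flow and weight by its period:
  t   CF        PV=CF/(1+0.0405)^t    t·PV
  1        45.00        43.2484        43.2484
  2        45.00        41.5651        83.1301
  3        45.00        39.9472       119.8416
  4        45.00        38.3923       153.5692
  5        45.00        36.8979       184.4897
  6        45.00        35.4617       212.7704
  7        45.00        34.0814       238.5701
  8     2,045.00     1,488.5267    11,908.2138
  Σ                  1,758.1208    12,943.8333
Price P = Σ PV = 1,758.1208.
Macaulay duration = Σ(t·PV) / P = 12,943.8333 / 1,758.1208 = 7.36231 half-year periods.
In years: 7.36231 / 2 = 3.68116 years.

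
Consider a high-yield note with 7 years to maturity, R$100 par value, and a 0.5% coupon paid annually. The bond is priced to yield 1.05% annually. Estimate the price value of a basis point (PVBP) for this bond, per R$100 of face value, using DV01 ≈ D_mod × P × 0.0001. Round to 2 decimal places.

R$0.07

Periodic yield y = 0.0105.
  t   CF        PV=CF/(1+0.0105)^t    t·PV
  1         0.50         0.4948         0.4948
  2         0.50         0.4897         0.9793
  3         0.50         0.4846         1.4537
  4         0.50         0.4795         1.9182
  5         0.50         0.4746         2.3728
  6         0.50         0.4696         2.8178
  7       100.50        93.4140       653.8978
  Σ                     96.3067       663.9344
P = 96.3067; D_Mac = 6.89396 yrs; D_mod = 6.82232 yrs.
DV01 ≈ 6.82232 × 96.3067 × 0.0001 = 0.065704.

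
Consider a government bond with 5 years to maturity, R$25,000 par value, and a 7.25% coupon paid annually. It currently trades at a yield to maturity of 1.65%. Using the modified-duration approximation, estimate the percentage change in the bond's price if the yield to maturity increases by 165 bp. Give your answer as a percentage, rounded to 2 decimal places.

-7.22%

Periodic yield y = 0.0165. Modified duration first:
  t   CF        PV=CF/(1+0.0165)^t    t·PV
  1     1,812.50     1,783.0792     1,783.0792
  2     1,812.50     1,754.1360     3,508.2719
  3     1,812.50     1,725.6625     5,176.9876
  4     1,812.50     1,697.6513     6,790.6051
  5    26,812.50    24,705.8838   123,529.4191
  Σ                 31,666.4127   140,788.3628
P = 31,666.4127; D_Mac = 4.44598 yrs; D_mod = 4.44598/(1+0.0165) = 4.37382 yrs.
ΔP/P ≈ -D_mod · Δy = -4.37382 × (+0.0165) = -0.072168 = -7.2168%.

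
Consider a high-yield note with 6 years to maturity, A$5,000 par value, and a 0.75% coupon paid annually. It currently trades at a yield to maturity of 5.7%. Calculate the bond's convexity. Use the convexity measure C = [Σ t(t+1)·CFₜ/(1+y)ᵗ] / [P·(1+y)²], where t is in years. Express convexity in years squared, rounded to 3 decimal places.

With y = 0.057:
  t   CF        PV=CF/(1+0.057)^t    t·PV        t(t+1)·PV
  1        37.50        35.4778        35.4778          70.9555
  2        37.50        33.5646        67.1292         201.3875
  3        37.50        31.7546        95.2637         381.0549
  4        37.50        30.0422       120.1687         600.8434
  5        37.50        28.4221       142.1106         852.6633
  6     5,037.50     3,612.1447    21,672.8680     151,710.0759
  Σ                  3,771.4059    22,133.0179     153,816.9806
P = 3,771.4059.
Convexity = Σ t(t+1)·PV / [P·(1+y)²] = 153,816.9806 / (3,771.4059 × 1.117249) = 36.50489.

36.505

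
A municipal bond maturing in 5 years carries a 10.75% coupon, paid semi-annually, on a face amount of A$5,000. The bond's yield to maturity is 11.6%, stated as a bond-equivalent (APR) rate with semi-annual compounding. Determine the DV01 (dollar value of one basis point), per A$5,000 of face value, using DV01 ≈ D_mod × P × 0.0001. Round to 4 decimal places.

Periodic yield y = 0.058.
  t   CF        PV=CF/(1+0.058)^t    t·PV
  1       268.75       254.0170       254.0170
  2       268.75       240.0917       480.1834
  3       268.75       226.9298       680.7893
  4       268.75       214.4894       857.9575
  5       268.75       202.7310     1,013.6549
  6       268.75       191.6172     1,149.7031
  7       268.75       181.1127     1,267.7886
  8       268.75       171.1840     1,369.4719
  9       268.75       161.7996     1,456.1965
  10    5,268.75     2,998.1331    29,981.3314
  Σ                  4,842.1054    38,511.0937
P = 4,842.1054; D_Mac = 7.95338 half-year periods = 3.97669 yrs; D_mod = 3.75869 yrs.
DV01 ≈ 3.75869 × 4,842.1054 × 0.0001 = 1.819995.

A$1.8200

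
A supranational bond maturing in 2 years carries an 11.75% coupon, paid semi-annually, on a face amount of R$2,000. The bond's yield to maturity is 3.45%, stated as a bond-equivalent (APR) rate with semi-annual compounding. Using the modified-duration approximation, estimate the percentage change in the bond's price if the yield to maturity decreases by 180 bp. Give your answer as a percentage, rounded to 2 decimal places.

+3.28%

Periodic yield y = 0.01725. Modified duration first:
  t   CF        PV=CF/(1+0.01725)^t    t·PV
  1       117.50       115.5075       115.5075
  2       117.50       113.5488       227.0976
  3       117.50       111.6233       334.8698
  4     2,117.50     1,977.4824     7,909.9296
  Σ                  2,318.1619     8,587.4045
P = 2,318.1619; D_Mac = 3.70440 half-year periods = 1.85220 yrs; D_mod = 1.85220/(1+0.01725) = 1.82079 yrs.
ΔP/P ≈ -D_mod · Δy = -1.82079 × (-0.018) = +0.032774 = +3.2774%.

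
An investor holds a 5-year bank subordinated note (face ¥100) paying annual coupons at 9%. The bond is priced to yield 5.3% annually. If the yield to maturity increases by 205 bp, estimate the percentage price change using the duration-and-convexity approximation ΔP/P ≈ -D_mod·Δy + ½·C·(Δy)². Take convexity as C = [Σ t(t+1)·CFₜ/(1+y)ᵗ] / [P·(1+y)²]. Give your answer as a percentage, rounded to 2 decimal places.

With y = 0.053:
  t   CF        PV=CF/(1+0.053)^t    t·PV        t(t+1)·PV
  1         9.00         8.5470         8.5470          17.0940
  2         9.00         8.1168        16.2336          48.7009
  3         9.00         7.7083        23.1248          92.4993
  4         9.00         7.3203        29.2812         146.4060
  5       109.00        84.1947       420.9734       2,525.8403
  Σ                    115.8871       498.1601       2,830.5407
P = 115.8871; D_Mac = 4.29867 yrs; D_mod = 4.08231 yrs; C = 22.02813.
Duration effect: -4.08231 × (+0.0205) = -0.083687
Convexity effect: 0.5 × 22.02813 × (0.0205)² = +0.0046287
ΔP/P ≈ -0.083687 + 0.0046287 = -0.079059 = -7.9059%.

-7.91%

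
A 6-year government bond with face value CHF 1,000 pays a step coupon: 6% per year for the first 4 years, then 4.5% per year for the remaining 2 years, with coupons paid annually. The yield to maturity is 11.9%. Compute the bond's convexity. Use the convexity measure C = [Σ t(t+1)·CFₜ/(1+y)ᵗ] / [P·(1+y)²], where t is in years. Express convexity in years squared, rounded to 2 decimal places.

With y = 0.119:
  t   CF        PV=CF/(1+0.119)^t    t·PV        t(t+1)·PV
  1        60.00        53.6193        53.6193         107.2386
  2        60.00        47.9172        95.8343         287.5030
  3        60.00        42.8214       128.4642         513.8570
  4        60.00        38.2676       153.0703         765.3514
  5        45.00        25.6485       128.2425         769.4552
  6     1,045.00       532.2746     3,193.6478      22,355.5347
  Σ                    740.5486     3,752.8785      24,798.9398
P = 740.5486.
Convexity = Σ t(t+1)·PV / [P·(1+y)²] = 24,798.9398 / (740.5486 × 1.252161) = 26.74357.

26.74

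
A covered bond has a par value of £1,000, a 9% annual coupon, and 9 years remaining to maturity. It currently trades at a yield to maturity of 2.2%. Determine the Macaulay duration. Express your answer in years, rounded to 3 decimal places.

7.054 years

Periodic yield y = 0.022. Discount each cash flow and weight by its year:
  t   CF        PV=CF/(1+0.022)^t    t·PV
  1        90.00        88.0626        88.0626
  2        90.00        86.1669       172.3339
  3        90.00        84.3121       252.9363
  4        90.00        82.4971       329.9886
  5        90.00        80.7213       403.6064
  6        90.00        78.9836       473.9018
  7        90.00        77.2834       540.9838
  8        90.00        75.6198       604.9581
  9     1,090.00       896.1247     8,065.1221
  Σ                  1,549.7716    10,931.8936
Price P = Σ PV = 1,549.7716.
Macaulay duration = Σ(t·PV) / P = 10,931.8936 / 1,549.7716 = 7.05387 years.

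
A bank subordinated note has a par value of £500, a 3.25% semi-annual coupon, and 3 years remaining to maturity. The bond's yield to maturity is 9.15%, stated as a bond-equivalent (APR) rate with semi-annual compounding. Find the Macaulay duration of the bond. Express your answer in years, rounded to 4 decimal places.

Periodic yield y = 0.04575. Discount each cash flow and weight by its period:
  t   CF        PV=CF/(1+0.04575)^t    t·PV
  1        8.125         7.7695         7.7695
  2        8.125         7.4296        14.8593
  3        8.125         7.1046        21.3138
  4        8.125         6.7938        27.1751
  5        8.125         6.4966        32.4828
  6      508.125       388.5110     2,331.0660
  Σ                    424.1051     2,434.6666
Price P = Σ PV = 424.1051.
Macaulay duration = Σ(t·PV) / P = 2,434.6666 / 424.1051 = 5.74071 half-year periods.
In years: 5.74071 / 2 = 2.87036 years.

2.8704 years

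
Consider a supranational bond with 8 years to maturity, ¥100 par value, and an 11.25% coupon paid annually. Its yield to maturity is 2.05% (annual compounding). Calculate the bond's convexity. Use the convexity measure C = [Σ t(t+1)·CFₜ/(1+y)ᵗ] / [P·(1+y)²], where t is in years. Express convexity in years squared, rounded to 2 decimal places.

48.81

With y = 0.0205:
  t   CF        PV=CF/(1+0.0205)^t    t·PV        t(t+1)·PV
  1        11.25        11.0240        11.0240          22.0480
  2        11.25        10.8026        21.6051          64.8153
  3        11.25        10.5856        31.7567         127.0266
  4        11.25        10.3729        41.4916         207.4581
  5        11.25        10.1645        50.8227         304.9360
  6        11.25         9.9603        59.7621         418.3346
  7        11.25         9.7603        68.3218         546.5747
  8       111.25        94.5793       756.6341       6,809.7073
  Σ                    167.2494     1,041.4181       8,500.9006
P = 167.2494.
Convexity = Σ t(t+1)·PV / [P·(1+y)²] = 8,500.9006 / (167.2494 × 1.041420) = 48.80612.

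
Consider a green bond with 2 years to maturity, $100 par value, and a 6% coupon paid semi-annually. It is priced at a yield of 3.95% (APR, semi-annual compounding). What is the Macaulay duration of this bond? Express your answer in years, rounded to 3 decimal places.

Periodic yield y = 0.01975. Discount each cash flow and weight by its period:
  t   CF        PV=CF/(1+0.01975)^t    t·PV
  1         3.00         2.9419         2.9419
  2         3.00         2.8849         5.7698
  3         3.00         2.8290         8.4871
  4       103.00        95.2494       380.9977
  Σ                    103.9053       398.1966
Price P = Σ PV = 103.9053.
Macaulay duration = Σ(t·PV) / P = 398.1966 / 103.9053 = 3.83230 half-year periods.
In years: 3.83230 / 2 = 1.91615 years.

1.916 years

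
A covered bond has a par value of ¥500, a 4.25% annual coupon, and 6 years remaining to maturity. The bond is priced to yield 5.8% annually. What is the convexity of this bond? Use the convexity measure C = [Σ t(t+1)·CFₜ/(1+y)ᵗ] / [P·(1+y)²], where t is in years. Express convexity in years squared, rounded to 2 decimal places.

With y = 0.058:
  t   CF        PV=CF/(1+0.058)^t    t·PV        t(t+1)·PV
  1        21.25        20.0851        20.0851          40.1701
  2        21.25        18.9840        37.9680         113.9040
  3        21.25        17.9433        53.8299         215.3194
  4        21.25        16.9596        67.8385         339.1925
  5        21.25        16.0299        80.1495         480.8968
  6       521.25       371.6482     2,229.8893      15,609.2254
  Σ                    461.6501     2,489.7602      16,798.7082
P = 461.6501.
Convexity = Σ t(t+1)·PV / [P·(1+y)²] = 16,798.7082 / (461.6501 × 1.119364) = 32.50810.

32.51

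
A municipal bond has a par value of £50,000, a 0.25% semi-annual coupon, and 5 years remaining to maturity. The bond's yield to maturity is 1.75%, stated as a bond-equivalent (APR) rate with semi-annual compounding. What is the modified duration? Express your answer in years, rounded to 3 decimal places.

4.928 years

Periodic yield y = 0.00875. First find Macaulay duration:
  t   CF        PV=CF/(1+0.00875)^t    t·PV
  1        62.50        61.9579        61.9579
  2        62.50        61.4204       122.8409
  3        62.50        60.8877       182.6630
  4        62.50        60.3595       241.4381
  5        62.50        59.8360       299.1798
  6        62.50        59.3169       355.9016
  7        62.50        58.8024       411.6169
  8        62.50        58.2924       466.3389
  9        62.50        57.7867       520.0805
  10   50,062.50    45,885.6677   458,856.6775
  Σ                 46,424.3277   461,518.6951
P = 46,424.3277; Macaulay duration = 461,518.6951 / 46,424.3277 = 9.94131 half-year periods = 4.97066 years.
Modified duration = D_Mac / (1 + y) = 4.97066 / 1.00875 = 4.92754 years.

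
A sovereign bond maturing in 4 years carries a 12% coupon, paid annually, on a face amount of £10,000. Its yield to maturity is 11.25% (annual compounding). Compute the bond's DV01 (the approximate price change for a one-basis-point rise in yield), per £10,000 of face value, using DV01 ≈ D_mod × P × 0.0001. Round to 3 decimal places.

Periodic yield y = 0.1125.
  t   CF        PV=CF/(1+0.1125)^t    t·PV
  1     1,200.00     1,078.6517     1,078.6517
  2     1,200.00       969.5745     1,939.1491
  3     1,200.00       871.5277     2,614.5831
  4    11,200.00     7,311.6929    29,246.7717
  Σ                 10,231.4468    34,879.1556
P = 10,231.4468; D_Mac = 3.40901 yrs; D_mod = 3.06428 yrs.
DV01 ≈ 3.06428 × 10,231.4468 × 0.0001 = 3.135205.

£3.135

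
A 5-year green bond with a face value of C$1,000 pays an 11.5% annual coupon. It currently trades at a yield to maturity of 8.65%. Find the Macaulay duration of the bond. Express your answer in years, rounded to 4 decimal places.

4.1209 years

Periodic yield y = 0.0865. Discount each cash flow and weight by its year:
  t   CF        PV=CF/(1+0.0865)^t    t·PV
  1       115.00       105.8445       105.8445
  2       115.00        97.4178       194.8356
  3       115.00        89.6620       268.9861
  4       115.00        82.5237       330.0950
  5     1,115.00       736.4211     3,682.1054
  Σ                  1,111.8691     4,581.8666
Price P = Σ PV = 1,111.8691.
Macaulay duration = Σ(t·PV) / P = 4,581.8666 / 1,111.8691 = 4.12087 years.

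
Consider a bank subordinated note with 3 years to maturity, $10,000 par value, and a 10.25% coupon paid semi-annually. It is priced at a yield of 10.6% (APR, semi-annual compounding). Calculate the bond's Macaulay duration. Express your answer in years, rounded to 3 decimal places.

2.656 years

Periodic yield y = 0.053. Discount each cash flow and weight by its period:
  t   CF        PV=CF/(1+0.053)^t    t·PV
  1       512.50       486.7047       486.7047
  2       512.50       462.2076       924.4153
  3       512.50       438.9436     1,316.8309
  4       512.50       416.8506     1,667.4022
  5       512.50       395.8695     1,979.3474
  6    10,512.50     7,711.4453    46,268.6717
  Σ                  9,912.0213    52,643.3722
Price P = Σ PV = 9,912.0213.
Macaulay duration = Σ(t·PV) / P = 52,643.3722 / 9,912.0213 = 5.31106 half-year periods.
In years: 5.31106 / 2 = 2.65553 years.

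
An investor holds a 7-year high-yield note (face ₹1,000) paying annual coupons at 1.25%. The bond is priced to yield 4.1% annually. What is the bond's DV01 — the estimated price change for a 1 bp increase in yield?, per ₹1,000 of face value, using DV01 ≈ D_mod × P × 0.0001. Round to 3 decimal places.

₹0.535

Periodic yield y = 0.041.
  t   CF        PV=CF/(1+0.041)^t    t·PV
  1        12.50        12.0077        12.0077
  2        12.50        11.5348        23.0695
  3        12.50        11.0805        33.2414
  4        12.50        10.6441        42.5762
  5        12.50        10.2248        51.1242
  6        12.50         9.8221        58.9328
  7     1,012.50       764.2579     5,349.8052
  Σ                    829.5718     5,570.7569
P = 829.5718; D_Mac = 6.71522 yrs; D_mod = 6.45074 yrs.
DV01 ≈ 6.45074 × 829.5718 × 0.0001 = 0.535135.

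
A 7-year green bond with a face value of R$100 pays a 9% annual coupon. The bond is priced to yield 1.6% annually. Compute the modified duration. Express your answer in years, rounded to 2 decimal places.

Periodic yield y = 0.016. First find Macaulay duration:
  t   CF        PV=CF/(1+0.016)^t    t·PV
  1         9.00         8.8583         8.8583
  2         9.00         8.7188        17.4375
  3         9.00         8.5815        25.7444
  4         9.00         8.4463        33.7853
  5         9.00         8.3133        41.5665
  6         9.00         8.1824        49.0943
  7       109.00        97.5373       682.7608
  Σ                    148.6378       859.2472
P = 148.6378; Macaulay duration = 859.2472 / 148.6378 = 5.78081 years.
Modified duration = D_Mac / (1 + y) = 5.78081 / 1.016 = 5.68978 years.

5.69 years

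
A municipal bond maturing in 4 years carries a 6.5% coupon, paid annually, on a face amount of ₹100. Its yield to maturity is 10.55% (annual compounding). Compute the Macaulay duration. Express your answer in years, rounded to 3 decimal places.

Periodic yield y = 0.1055. Discount each cash flow and weight by its year:
  t   CF        PV=CF/(1+0.1055)^t    t·PV
  1         6.50         5.8797         5.8797
  2         6.50         5.3186        10.6372
  3         6.50         4.8110        14.4331
  4       106.50        71.3041       285.2165
  Σ                     87.3134       316.1664
Price P = Σ PV = 87.3134.
Macaulay duration = Σ(t·PV) / P = 316.1664 / 87.3134 = 3.62105 years.

3.621 years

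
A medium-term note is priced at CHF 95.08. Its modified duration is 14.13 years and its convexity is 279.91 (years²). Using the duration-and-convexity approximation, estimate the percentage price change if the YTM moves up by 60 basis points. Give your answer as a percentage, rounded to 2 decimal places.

-7.97%

Duration effect: -D_mod·Δy = -14.13 × (+0.006) = -0.084780
Convexity effect: ½·C·(Δy)² = 0.5 × 279.91 × (0.006)² = +0.00503838
ΔP/P ≈ -0.084780 + 0.00503838 = -0.07974162
= -7.974162%.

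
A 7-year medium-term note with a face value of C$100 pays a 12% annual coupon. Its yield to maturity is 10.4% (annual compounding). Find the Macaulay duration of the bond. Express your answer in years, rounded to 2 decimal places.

5.18 years

Periodic yield y = 0.104. Discount each cash flow and weight by its year:
  t   CF        PV=CF/(1+0.104)^t    t·PV
  1        12.00        10.8696        10.8696
  2        12.00         9.8456        19.6912
  3        12.00         8.9181        26.7544
  4        12.00         8.0780        32.3121
  5        12.00         7.3170        36.5852
  6        12.00         6.6278        39.7666
  7       112.00        56.0318       392.2225
  Σ                    107.6879       558.2016
Price P = Σ PV = 107.6879.
Macaulay duration = Σ(t·PV) / P = 558.2016 / 107.6879 = 5.18351 years.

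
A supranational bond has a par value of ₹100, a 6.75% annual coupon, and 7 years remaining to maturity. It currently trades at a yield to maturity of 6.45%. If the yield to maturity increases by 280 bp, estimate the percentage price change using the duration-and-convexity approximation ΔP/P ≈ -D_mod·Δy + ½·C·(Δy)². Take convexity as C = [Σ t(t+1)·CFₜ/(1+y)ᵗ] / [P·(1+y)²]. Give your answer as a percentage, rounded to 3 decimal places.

With y = 0.0645:
  t   CF        PV=CF/(1+0.0645)^t    t·PV        t(t+1)·PV
  1         6.75         6.3410         6.3410          12.6820
  2         6.75         5.9568        11.9136          35.7408
  3         6.75         5.5959        16.7876          67.1503
  4         6.75         5.2568        21.0272         105.1359
  5         6.75         4.9383        24.6914         148.1483
  6         6.75         4.6391        27.8343         194.8404
  7       106.75        68.9205       482.4433       3,859.5463
  Σ                    101.6483       591.0384       4,423.2440
P = 101.6483; D_Mac = 5.81455 yrs; D_mod = 5.46223 yrs; C = 38.40163.
Duration effect: -5.46223 × (+0.028) = -0.152942
Convexity effect: 0.5 × 38.40163 × (0.028)² = +0.0150534
ΔP/P ≈ -0.152942 + 0.0150534 = -0.137889 = -13.7889%.

-13.789%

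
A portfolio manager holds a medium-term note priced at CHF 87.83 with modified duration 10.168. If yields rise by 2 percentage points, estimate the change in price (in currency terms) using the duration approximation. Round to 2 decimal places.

Duration approximation: ΔP/P ≈ -D_mod · Δy = -10.168 × (+0.02) = -0.203360.
ΔP ≈ 87.83 × (-0.203360) = -17.8611088.

-CHF 17.86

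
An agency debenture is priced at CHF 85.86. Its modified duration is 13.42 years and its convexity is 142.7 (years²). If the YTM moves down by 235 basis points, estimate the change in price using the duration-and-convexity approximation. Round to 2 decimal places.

+CHF 30.46

Duration effect: -D_mod·Δy = -13.42 × (-0.0235) = +0.315370
Convexity effect: ½·C·(Δy)² = 0.5 × 142.7 × (-0.0235)² = +0.0394030375
ΔP/P ≈ +0.315370 + 0.0394030375 = +0.3547730375
ΔP ≈ 85.86 × (+0.3547730375) = +30.46081299975.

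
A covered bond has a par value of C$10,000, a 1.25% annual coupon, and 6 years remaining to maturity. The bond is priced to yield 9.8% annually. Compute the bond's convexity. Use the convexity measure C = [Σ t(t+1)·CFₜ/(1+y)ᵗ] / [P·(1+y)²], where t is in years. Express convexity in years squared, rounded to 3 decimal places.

With y = 0.098:
  t   CF        PV=CF/(1+0.098)^t    t·PV        t(t+1)·PV
  1       125.00       113.8434       113.8434         227.6867
  2       125.00       103.6825       207.3649         622.0948
  3       125.00        94.4285       283.2854       1,133.1417
  4       125.00        86.0004       344.0017       1,720.0087
  5       125.00        78.3246       391.6231       2,349.7387
  6    10,125.00     5,778.0459    34,668.2757     242,677.9299
  Σ                  6,254.3253    36,008.3943     248,730.6005
P = 6,254.3253.
Convexity = Σ t(t+1)·PV / [P·(1+y)²] = 248,730.6005 / (6,254.3253 × 1.205604) = 32.98710.

32.987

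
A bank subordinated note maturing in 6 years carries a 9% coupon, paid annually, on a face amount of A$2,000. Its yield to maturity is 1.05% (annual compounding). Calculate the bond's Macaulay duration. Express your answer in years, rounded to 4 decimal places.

5.0975 years

Periodic yield y = 0.0105. Discount each cash flow and weight by its year:
  t   CF        PV=CF/(1+0.0105)^t    t·PV
  1       180.00       178.1296       178.1296
  2       180.00       176.2787       352.5574
  3       180.00       174.4470       523.3411
  4       180.00       172.6344       690.5374
  5       180.00       170.8405       854.2027
  6     2,180.00     2,047.5692    12,285.4152
  Σ                  2,919.8995    14,884.1834
Price P = Σ PV = 2,919.8995.
Macaulay duration = Σ(t·PV) / P = 14,884.1834 / 2,919.8995 = 5.09750 years.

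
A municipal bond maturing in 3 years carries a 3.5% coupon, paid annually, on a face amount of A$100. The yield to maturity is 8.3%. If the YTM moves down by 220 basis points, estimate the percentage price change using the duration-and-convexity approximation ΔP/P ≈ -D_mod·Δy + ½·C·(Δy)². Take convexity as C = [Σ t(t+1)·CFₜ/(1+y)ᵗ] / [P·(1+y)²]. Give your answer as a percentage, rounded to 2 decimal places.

+6.11%

With y = 0.083:
  t   CF        PV=CF/(1+0.083)^t    t·PV        t(t+1)·PV
  1         3.50         3.2318         3.2318           6.4635
  2         3.50         2.9841         5.9682          17.9045
  3       103.50        81.4807       244.4422         977.7689
  Σ                     87.6966       253.6422       1,002.1369
P = 87.6966; D_Mac = 2.89227 yrs; D_mod = 2.67061 yrs; C = 9.74288.
Duration effect: -2.67061 × (-0.022) = +0.058753
Convexity effect: 0.5 × 9.74288 × (-0.022)² = +0.0023578
ΔP/P ≈ +0.058753 + 0.0023578 = +0.061111 = +6.1111%.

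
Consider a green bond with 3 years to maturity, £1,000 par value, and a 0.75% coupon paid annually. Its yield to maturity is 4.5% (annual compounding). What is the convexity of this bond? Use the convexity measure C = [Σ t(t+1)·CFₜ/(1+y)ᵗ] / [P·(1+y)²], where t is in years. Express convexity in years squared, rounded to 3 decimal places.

10.873

With y = 0.045:
  t   CF        PV=CF/(1+0.045)^t    t·PV        t(t+1)·PV
  1         7.50         7.1770         7.1770          14.3541
  2         7.50         6.8680        13.7359          41.2078
  3     1,007.50       882.8688     2,648.6065      10,594.4259
  Σ                    896.9138     2,669.5195      10,649.9879
P = 896.9138.
Convexity = Σ t(t+1)·PV / [P·(1+y)²] = 10,649.9879 / (896.9138 × 1.092025) = 10.87341.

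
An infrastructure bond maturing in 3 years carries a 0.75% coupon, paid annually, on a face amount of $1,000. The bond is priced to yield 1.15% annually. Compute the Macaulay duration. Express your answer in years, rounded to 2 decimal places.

2.98 years

Periodic yield y = 0.0115. Discount each cash flow and weight by its year:
  t   CF        PV=CF/(1+0.0115)^t    t·PV
  1         7.50         7.4147         7.4147
  2         7.50         7.3304        14.6609
  3     1,007.50       973.5256     2,920.5769
  Σ                    988.2708     2,942.6525
Price P = Σ PV = 988.2708.
Macaulay duration = Σ(t·PV) / P = 2,942.6525 / 988.2708 = 2.97758 years.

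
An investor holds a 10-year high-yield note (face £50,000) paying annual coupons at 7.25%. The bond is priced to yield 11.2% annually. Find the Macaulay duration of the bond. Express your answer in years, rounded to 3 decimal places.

Periodic yield y = 0.112. Discount each cash flow and weight by its year:
  t   CF        PV=CF/(1+0.112)^t    t·PV
  1     3,625.00     3,259.8921     3,259.8921
  2     3,625.00     2,931.5576     5,863.1153
  3     3,625.00     2,636.2928     7,908.8785
  4     3,625.00     2,370.7669     9,483.0677
  5     3,625.00     2,131.9847    10,659.9233
  6     3,625.00     1,917.2524    11,503.5143
  7     3,625.00     1,724.1478    12,069.0348
  8     3,625.00     1,550.4927    12,403.9412
  9     3,625.00     1,394.3279    12,548.9513
  10   53,625.00    18,548.9544   185,489.5436
  Σ                 38,465.6693   271,189.8622
Price P = Σ PV = 38,465.6693.
Macaulay duration = Σ(t·PV) / P = 271,189.8622 / 38,465.6693 = 7.05018 years.

7.050 years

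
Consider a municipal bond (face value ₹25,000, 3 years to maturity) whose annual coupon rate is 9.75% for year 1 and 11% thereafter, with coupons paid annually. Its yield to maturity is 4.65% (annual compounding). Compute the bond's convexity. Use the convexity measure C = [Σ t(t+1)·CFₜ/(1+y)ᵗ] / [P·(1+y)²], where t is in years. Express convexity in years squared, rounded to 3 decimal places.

9.752

With y = 0.0465:
  t   CF        PV=CF/(1+0.0465)^t    t·PV        t(t+1)·PV
  1     2,437.50     2,329.1925     2,329.1925       4,658.3851
  2     2,750.00     2,511.0435     5,022.0869      15,066.2607
  3    27,750.00    24,212.8153    72,638.4459     290,553.7838
  Σ                 29,053.0513    79,989.7254     310,278.4296
P = 29,053.0513.
Convexity = Σ t(t+1)·PV / [P·(1+y)²] = 310,278.4296 / (29,053.0513 × 1.095162) = 9.75172.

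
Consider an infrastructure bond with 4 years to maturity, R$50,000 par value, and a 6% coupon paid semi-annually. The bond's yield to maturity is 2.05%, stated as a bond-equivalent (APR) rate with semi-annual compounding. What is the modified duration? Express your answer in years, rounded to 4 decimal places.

Periodic yield y = 0.01025. First find Macaulay duration:
  t   CF        PV=CF/(1+0.01025)^t    t·PV
  1     1,500.00     1,484.7810     1,484.7810
  2     1,500.00     1,469.7164     2,939.4328
  3     1,500.00     1,454.8047     4,364.4140
  4     1,500.00     1,440.0442     5,760.1768
  5     1,500.00     1,425.4335     7,127.1675
  6     1,500.00     1,410.9711     8,465.8263
  7     1,500.00     1,396.6553     9,776.5874
  8    51,500.00    47,465.3138   379,722.5102
  Σ                 57,547.7199   419,640.8959
P = 57,547.7199; Macaulay duration = 419,640.8959 / 57,547.7199 = 7.29205 half-year periods = 3.64603 years.
Modified duration = D_Mac / (1 + y) = 3.64603 / 1.01025 = 3.60903 years.

3.6090 years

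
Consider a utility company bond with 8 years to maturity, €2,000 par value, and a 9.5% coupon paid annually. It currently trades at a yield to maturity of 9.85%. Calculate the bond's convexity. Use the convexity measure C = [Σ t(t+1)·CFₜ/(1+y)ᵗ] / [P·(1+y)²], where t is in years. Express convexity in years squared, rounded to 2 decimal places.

With y = 0.0985:
  t   CF        PV=CF/(1+0.0985)^t    t·PV        t(t+1)·PV
  1       190.00       172.9631       172.9631         345.9263
  2       190.00       157.4539       314.9078         944.7235
  3       190.00       143.3354       430.0062       1,720.0246
  4       190.00       130.4828       521.9313       2,609.6565
  5       190.00       118.7827       593.9136       3,563.4818
  6       190.00       108.1318       648.7905       4,541.5335
  7       190.00        98.4358       689.0508       5,512.4060
  8     2,190.00     1,032.8652     8,262.9212      74,366.2909
  Σ                  1,962.4507    11,634.4845      93,604.0432
P = 1,962.4507.
Convexity = Σ t(t+1)·PV / [P·(1+y)²] = 93,604.0432 / (1,962.4507 × 1.206702) = 39.52717.

39.53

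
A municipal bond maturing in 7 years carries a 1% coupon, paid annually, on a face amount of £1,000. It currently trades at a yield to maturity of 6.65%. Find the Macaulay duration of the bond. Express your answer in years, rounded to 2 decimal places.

Periodic yield y = 0.0665. Discount each cash flow and weight by its year:
  t   CF        PV=CF/(1+0.0665)^t    t·PV
  1        10.00         9.3765         9.3765
  2        10.00         8.7918        17.5836
  3        10.00         8.2436        24.7308
  4        10.00         7.7296        30.9184
  5        10.00         7.2476        36.2381
  6        10.00         6.7957        40.7743
  7     1,010.00       643.5694     4,504.9855
  Σ                    691.7542     4,664.6071
Price P = Σ PV = 691.7542.
Macaulay duration = Σ(t·PV) / P = 4,664.6071 / 691.7542 = 6.74316 years.

6.74 years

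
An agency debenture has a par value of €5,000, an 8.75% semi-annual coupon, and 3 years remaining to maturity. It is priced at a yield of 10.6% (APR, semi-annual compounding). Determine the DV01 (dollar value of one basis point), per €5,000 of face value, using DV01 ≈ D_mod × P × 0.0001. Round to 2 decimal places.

Periodic yield y = 0.053.
  t   CF        PV=CF/(1+0.053)^t    t·PV
  1       218.75       207.7398       207.7398
  2       218.75       197.2838       394.5675
  3       218.75       187.3540       562.0620
  4       218.75       177.9240       711.6961
  5       218.75       168.9687       844.8434
  6     5,218.75     3,828.2145    22,969.2871
  Σ                  4,767.4847    25,690.1958
P = 4,767.4847; D_Mac = 5.38863 half-year periods = 2.69431 yrs; D_mod = 2.55870 yrs.
DV01 ≈ 2.55870 × 4,767.4847 × 0.0001 = 1.219857.

€1.22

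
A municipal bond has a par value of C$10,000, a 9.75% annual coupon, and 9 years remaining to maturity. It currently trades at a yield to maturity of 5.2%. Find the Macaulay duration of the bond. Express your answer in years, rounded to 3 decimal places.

6.744 years

Periodic yield y = 0.052. Discount each cash flow and weight by its year:
  t   CF        PV=CF/(1+0.052)^t    t·PV
  1       975.00       926.8061       926.8061
  2       975.00       880.9944     1,761.9888
  3       975.00       837.4471     2,512.3414
  4       975.00       796.0524     3,184.2096
  5       975.00       756.7038     3,783.5190
  6       975.00       719.3002     4,315.8012
  7       975.00       683.7454     4,786.2180
  8       975.00       649.9481     5,199.5850
  9    10,975.00     6,954.4513    62,590.0617
  Σ                 13,205.4488    89,060.5308
Price P = Σ PV = 13,205.4488.
Macaulay duration = Σ(t·PV) / P = 89,060.5308 / 13,205.4488 = 6.74423 years.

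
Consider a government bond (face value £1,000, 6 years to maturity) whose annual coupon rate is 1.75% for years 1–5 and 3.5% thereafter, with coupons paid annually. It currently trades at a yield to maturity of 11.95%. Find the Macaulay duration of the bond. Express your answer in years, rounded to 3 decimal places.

5.654 years

Periodic yield y = 0.1195. Discount each cash flow and weight by its year:
  t   CF        PV=CF/(1+0.1195)^t    t·PV
  1        17.50        15.6320        15.6320
  2        17.50        13.9634        27.9267
  3        17.50        12.4729        37.4186
  4        17.50        11.1414        44.5658
  5        17.50         9.9522        49.7608
  6     1,035.00       525.7700     3,154.6197
  Σ                    588.9318     3,329.9236
Price P = Σ PV = 588.9318.
Macaulay duration = Σ(t·PV) / P = 3,329.9236 / 588.9318 = 5.65418 years.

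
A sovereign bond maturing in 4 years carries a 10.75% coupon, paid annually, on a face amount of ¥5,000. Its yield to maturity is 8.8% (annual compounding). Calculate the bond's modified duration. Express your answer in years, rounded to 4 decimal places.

3.1912 years

Periodic yield y = 0.088. First find Macaulay duration:
  t   CF        PV=CF/(1+0.088)^t    t·PV
  1       537.50       494.0257       494.0257
  2       537.50       454.0678       908.1355
  3       537.50       417.3417     1,252.0251
  4     5,537.50     3,951.8291    15,807.3165
  Σ                  5,317.2643    18,461.5029
P = 5,317.2643; Macaulay duration = 18,461.5029 / 5,317.2643 = 3.47199 years.
Modified duration = D_Mac / (1 + y) = 3.47199 / 1.088 = 3.19117 years.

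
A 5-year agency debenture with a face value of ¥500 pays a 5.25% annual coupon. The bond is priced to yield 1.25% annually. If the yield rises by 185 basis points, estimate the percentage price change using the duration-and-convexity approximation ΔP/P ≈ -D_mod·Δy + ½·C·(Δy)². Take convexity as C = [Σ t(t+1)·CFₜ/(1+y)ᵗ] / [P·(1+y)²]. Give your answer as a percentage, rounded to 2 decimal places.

With y = 0.0125:
  t   CF        PV=CF/(1+0.0125)^t    t·PV        t(t+1)·PV
  1        26.25        25.9259        25.9259          51.8519
  2        26.25        25.6059        51.2117         153.6351
  3        26.25        25.2897        75.8692         303.4768
  4        26.25        24.9775        99.9100         499.5502
  5       526.25       494.5577     2,472.7884      14,836.7304
  Σ                    596.3567     2,725.7053      15,845.2444
P = 596.3567; D_Mac = 4.57060 yrs; D_mod = 4.51417 yrs; C = 25.91808.
Duration effect: -4.51417 × (+0.0185) = -0.083512
Convexity effect: 0.5 × 25.91808 × (0.0185)² = +0.0044352
ΔP/P ≈ -0.083512 + 0.0044352 = -0.079077 = -7.9077%.

-7.91%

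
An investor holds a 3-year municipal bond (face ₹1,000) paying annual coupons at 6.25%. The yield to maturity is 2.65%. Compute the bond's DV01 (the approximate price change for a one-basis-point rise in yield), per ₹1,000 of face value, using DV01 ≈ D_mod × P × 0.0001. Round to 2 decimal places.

₹0.30

Periodic yield y = 0.0265.
  t   CF        PV=CF/(1+0.0265)^t    t·PV
  1        62.50        60.8865        60.8865
  2        62.50        59.3147       118.6293
  3     1,062.50       982.3179     2,946.9538
  Σ                  1,102.5191     3,126.4697
P = 1,102.5191; D_Mac = 2.83575 yrs; D_mod = 2.76254 yrs.
DV01 ≈ 2.76254 × 1,102.5191 × 0.0001 = 0.304576.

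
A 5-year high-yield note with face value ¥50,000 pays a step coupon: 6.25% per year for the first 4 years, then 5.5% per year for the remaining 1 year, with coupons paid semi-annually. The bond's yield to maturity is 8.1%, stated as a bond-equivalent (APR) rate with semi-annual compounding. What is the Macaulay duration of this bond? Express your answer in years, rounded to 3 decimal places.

Periodic yield y = 0.0405. Discount each cash flow and weight by its period:
  t   CF        PV=CF/(1+0.0405)^t    t·PV
  1     1,562.50     1,501.6819     1,501.6819
  2     1,562.50     1,443.2310     2,886.4621
  3     1,562.50     1,387.0553     4,161.1659
  4     1,562.50     1,333.0661     5,332.2644
  5     1,562.50     1,281.1784     6,405.8919
  6     1,562.50     1,231.3103     7,387.8619
  7     1,562.50     1,183.3833     8,283.6831
  8     1,562.50     1,137.3218     9,098.5741
  9     1,375.00       961.8867     8,656.9806
  10   51,375.00    34,540.6884   345,406.8844
  Σ                 46,000.8033   399,121.4503
Price P = Σ PV = 46,000.8033.
Macaulay duration = Σ(t·PV) / P = 399,121.4503 / 46,000.8033 = 8.67640 half-year periods.
In years: 8.67640 / 2 = 4.33820 years.

4.338 years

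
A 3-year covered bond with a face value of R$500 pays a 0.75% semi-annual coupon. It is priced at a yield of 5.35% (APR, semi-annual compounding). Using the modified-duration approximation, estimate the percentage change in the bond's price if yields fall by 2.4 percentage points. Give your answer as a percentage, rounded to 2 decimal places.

+6.94%

Periodic yield y = 0.02675. Modified duration first:
  t   CF        PV=CF/(1+0.02675)^t    t·PV
  1        1.875         1.8262         1.8262
  2        1.875         1.7786         3.5571
  3        1.875         1.7322         5.1967
  4        1.875         1.6871         6.7484
  5        1.875         1.6432         8.2158
  6      501.875       428.3584     2,570.1504
  Σ                    437.0256     2,595.6946
P = 437.0256; D_Mac = 5.93946 half-year periods = 2.96973 yrs; D_mod = 2.96973/(1+0.02675) = 2.89236 yrs.
ΔP/P ≈ -D_mod · Δy = -2.89236 × (-0.024) = +0.069417 = +6.9417%.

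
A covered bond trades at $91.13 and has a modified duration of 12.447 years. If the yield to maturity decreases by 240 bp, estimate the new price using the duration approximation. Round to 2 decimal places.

$118.35

Duration approximation: ΔP/P ≈ -D_mod · Δy = -12.447 × (-0.024) = +0.298728.
New price ≈ 91.13 × (1 + 0.298728) = 118.35308264.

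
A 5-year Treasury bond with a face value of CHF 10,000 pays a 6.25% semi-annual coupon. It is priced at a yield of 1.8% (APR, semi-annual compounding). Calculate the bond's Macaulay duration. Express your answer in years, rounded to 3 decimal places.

4.438 years

Periodic yield y = 0.009. Discount each cash flow and weight by its period:
  t   CF        PV=CF/(1+0.009)^t    t·PV
  1       312.50       309.7126       309.7126
  2       312.50       306.9500       613.9001
  3       312.50       304.2121       912.6364
  4       312.50       301.4986     1,205.9946
  5       312.50       298.8094     1,494.0468
  6       312.50       296.1441     1,776.8644
  7       312.50       293.5025     2,054.5178
  8       312.50       290.8846     2,327.0766
  9       312.50       288.2900     2,594.6097
  10   10,312.50     9,428.7105    94,287.1045
  Σ                 12,118.7143   107,576.4633
Price P = Σ PV = 12,118.7143.
Macaulay duration = Σ(t·PV) / P = 107,576.4633 / 12,118.7143 = 8.87689 half-year periods.
In years: 8.87689 / 2 = 4.43844 years.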